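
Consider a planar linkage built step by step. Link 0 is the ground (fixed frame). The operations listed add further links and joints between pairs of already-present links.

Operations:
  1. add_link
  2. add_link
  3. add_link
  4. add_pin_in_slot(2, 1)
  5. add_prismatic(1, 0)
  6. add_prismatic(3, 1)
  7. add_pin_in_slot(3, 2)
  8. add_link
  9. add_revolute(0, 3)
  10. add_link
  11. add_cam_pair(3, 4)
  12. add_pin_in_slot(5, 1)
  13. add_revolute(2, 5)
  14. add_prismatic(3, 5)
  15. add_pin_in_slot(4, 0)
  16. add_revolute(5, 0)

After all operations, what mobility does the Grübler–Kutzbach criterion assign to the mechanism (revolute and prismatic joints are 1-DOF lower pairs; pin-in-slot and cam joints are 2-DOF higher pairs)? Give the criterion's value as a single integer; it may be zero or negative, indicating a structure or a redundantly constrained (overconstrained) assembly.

M = -2

[1;0;0] (link 0 is ground)
L+ [2;0;0]
L+ [3;0;0]
L+ [4;0;0]
PS(2,1)∈J2 [4;0;1]
P(1,0)∈J1 [4;1;1]
P(3,1)∈J1 [4;2;1]
PS(3,2)∈J2 [4;2;2]
L+ [5;2;2]
R(0,3)∈J1 [5;3;2]
L+ [6;3;2]
C(3,4)∈J2 [6;3;3]
PS(5,1)∈J2 [6;3;4]
R(2,5)∈J1 [6;4;4]
P(3,5)∈J1 [6;5;4]
PS(4,0)∈J2 [6;5;5]
R(5,0)∈J1 [6;6;5]
mobility = 15 − 12 − 5 = -2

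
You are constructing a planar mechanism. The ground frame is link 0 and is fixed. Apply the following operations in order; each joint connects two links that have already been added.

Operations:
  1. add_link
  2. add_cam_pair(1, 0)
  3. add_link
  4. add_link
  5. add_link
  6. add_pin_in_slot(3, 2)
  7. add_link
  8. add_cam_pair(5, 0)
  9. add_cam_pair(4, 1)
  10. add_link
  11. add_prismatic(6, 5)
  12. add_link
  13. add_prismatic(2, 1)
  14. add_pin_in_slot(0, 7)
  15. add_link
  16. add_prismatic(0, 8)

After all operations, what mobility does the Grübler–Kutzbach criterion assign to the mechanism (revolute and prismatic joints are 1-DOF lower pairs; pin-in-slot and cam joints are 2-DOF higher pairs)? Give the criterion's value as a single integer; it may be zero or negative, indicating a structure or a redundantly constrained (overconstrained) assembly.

(L,J1,J2)=(1,0,0); link0 fixed
link1: (2,0,0)
C 1-0 [J2]: (2,0,1)
link2: (3,0,1)
link3: (4,0,1)
link4: (5,0,1)
PS 3-2 [J2]: (5,0,2)
link5: (6,0,2)
C 5-0 [J2]: (6,0,3)
C 4-1 [J2]: (6,0,4)
link6: (7,0,4)
P 6-5 [J1]: (7,1,4)
link7: (8,1,4)
P 2-1 [J1]: (8,2,4)
PS 0-7 [J2]: (8,2,5)
link8: (9,2,5)
P 0-8 [J1]: (9,3,5)
Grübler: 3·8 − 2·3 − 5 = 13

M = 13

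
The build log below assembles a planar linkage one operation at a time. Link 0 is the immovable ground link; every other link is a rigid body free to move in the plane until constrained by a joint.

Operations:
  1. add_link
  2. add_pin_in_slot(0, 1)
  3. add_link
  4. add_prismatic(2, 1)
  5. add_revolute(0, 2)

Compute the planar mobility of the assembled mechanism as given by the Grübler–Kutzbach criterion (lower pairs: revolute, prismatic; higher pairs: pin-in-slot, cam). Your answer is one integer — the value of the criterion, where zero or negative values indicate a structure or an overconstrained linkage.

link 0 = ground. State L|J1|J2 = 1|0|0
+link1  2|0|0
PS(0,1) f=2→J2  2|0|1
+link2  3|0|1
P(2,1) f=1→J1  3|1|1
R(0,2) f=1→J1  3|2|1
M = 3(3−1)−2·2−1 = 6−4−1 = 1

M = 1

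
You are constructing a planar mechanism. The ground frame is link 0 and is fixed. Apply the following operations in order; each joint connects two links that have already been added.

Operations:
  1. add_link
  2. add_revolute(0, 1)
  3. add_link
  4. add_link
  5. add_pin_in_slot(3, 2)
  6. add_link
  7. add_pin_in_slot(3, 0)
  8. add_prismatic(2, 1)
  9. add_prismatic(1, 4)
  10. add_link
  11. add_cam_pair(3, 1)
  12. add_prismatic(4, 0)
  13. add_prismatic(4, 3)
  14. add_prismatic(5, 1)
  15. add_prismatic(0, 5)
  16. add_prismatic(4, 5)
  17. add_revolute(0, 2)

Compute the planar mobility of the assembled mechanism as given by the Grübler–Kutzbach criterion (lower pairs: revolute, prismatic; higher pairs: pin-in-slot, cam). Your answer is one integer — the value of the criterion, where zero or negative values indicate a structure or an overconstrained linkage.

M = -6

ground; <1,0,0>
#1 <2,0,0>
R:0↔1 J1 <2,1,0>
#2 <3,1,0>
#3 <4,1,0>
PS:3↔2 J2 <4,1,1>
#4 <5,1,1>
PS:3↔0 J2 <5,1,2>
P:2↔1 J1 <5,2,2>
P:1↔4 J1 <5,3,2>
#5 <6,3,2>
C:3↔1 J2 <6,3,3>
P:4↔0 J1 <6,4,3>
P:4↔3 J1 <6,5,3>
P:5↔1 J1 <6,6,3>
P:0↔5 J1 <6,7,3>
P:4↔5 J1 <6,8,3>
R:0↔2 J1 <6,9,3>
3×5 − 2×9 − 1×3 = -6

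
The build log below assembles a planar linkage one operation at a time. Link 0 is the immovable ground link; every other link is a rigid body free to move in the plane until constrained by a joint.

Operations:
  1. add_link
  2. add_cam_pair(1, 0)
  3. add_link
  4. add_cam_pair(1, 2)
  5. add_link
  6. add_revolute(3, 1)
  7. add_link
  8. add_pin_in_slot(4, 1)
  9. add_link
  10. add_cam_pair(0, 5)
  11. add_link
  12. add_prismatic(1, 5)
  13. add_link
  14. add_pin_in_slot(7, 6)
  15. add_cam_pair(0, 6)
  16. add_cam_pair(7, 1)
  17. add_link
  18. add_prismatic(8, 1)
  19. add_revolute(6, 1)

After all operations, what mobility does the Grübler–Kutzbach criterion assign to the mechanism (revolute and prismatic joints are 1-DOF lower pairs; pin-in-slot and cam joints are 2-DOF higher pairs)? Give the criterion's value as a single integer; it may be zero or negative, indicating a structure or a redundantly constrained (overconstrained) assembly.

ground; <1,0,0>
#1 <2,0,0>
C:1↔0 J2 <2,0,1>
#2 <3,0,1>
C:1↔2 J2 <3,0,2>
#3 <4,0,2>
R:3↔1 J1 <4,1,2>
#4 <5,1,2>
PS:4↔1 J2 <5,1,3>
#5 <6,1,3>
C:0↔5 J2 <6,1,4>
#6 <7,1,4>
P:1↔5 J1 <7,2,4>
#7 <8,2,4>
PS:7↔6 J2 <8,2,5>
C:0↔6 J2 <8,2,6>
C:7↔1 J2 <8,2,7>
#8 <9,2,7>
P:8↔1 J1 <9,3,7>
R:6↔1 J1 <9,4,7>
3×8 − 2×4 − 1×7 = 9

M = 9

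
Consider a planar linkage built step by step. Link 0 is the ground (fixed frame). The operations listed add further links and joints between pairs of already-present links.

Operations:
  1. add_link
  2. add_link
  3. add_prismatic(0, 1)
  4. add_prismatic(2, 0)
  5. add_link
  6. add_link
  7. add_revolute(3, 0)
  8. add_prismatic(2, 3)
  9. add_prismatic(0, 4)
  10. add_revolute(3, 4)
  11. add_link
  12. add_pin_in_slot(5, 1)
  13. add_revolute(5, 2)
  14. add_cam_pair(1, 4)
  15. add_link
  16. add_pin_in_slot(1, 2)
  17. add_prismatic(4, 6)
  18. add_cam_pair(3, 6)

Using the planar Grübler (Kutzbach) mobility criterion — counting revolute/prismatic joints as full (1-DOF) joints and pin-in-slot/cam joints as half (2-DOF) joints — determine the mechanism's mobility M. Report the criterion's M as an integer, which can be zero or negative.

ground; <1,0,0>
#1 <2,0,0>
#2 <3,0,0>
P:0↔1 J1 <3,1,0>
P:2↔0 J1 <3,2,0>
#3 <4,2,0>
#4 <5,2,0>
R:3↔0 J1 <5,3,0>
P:2↔3 J1 <5,4,0>
P:0↔4 J1 <5,5,0>
R:3↔4 J1 <5,6,0>
#5 <6,6,0>
PS:5↔1 J2 <6,6,1>
R:5↔2 J1 <6,7,1>
C:1↔4 J2 <6,7,2>
#6 <7,7,2>
PS:1↔2 J2 <7,7,3>
P:4↔6 J1 <7,8,3>
C:3↔6 J2 <7,8,4>
3×6 − 2×8 − 1×4 = -2

M = -2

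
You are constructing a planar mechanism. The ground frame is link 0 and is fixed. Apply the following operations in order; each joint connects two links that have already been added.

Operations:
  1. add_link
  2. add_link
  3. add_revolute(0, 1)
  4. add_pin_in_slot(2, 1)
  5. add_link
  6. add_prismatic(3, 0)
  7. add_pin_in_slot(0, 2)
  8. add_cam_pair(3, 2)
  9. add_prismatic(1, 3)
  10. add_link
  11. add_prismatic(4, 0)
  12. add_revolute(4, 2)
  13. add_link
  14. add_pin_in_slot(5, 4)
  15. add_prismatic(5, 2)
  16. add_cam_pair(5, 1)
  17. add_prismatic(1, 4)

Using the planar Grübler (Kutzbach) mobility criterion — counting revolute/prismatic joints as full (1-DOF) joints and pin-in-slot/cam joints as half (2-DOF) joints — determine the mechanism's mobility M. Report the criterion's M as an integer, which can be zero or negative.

(L,J1,J2)=(1,0,0); link0 fixed
link1: (2,0,0)
link2: (3,0,0)
R 0-1 [J1]: (3,1,0)
PS 2-1 [J2]: (3,1,1)
link3: (4,1,1)
P 3-0 [J1]: (4,2,1)
PS 0-2 [J2]: (4,2,2)
C 3-2 [J2]: (4,2,3)
P 1-3 [J1]: (4,3,3)
link4: (5,3,3)
P 4-0 [J1]: (5,4,3)
R 4-2 [J1]: (5,5,3)
link5: (6,5,3)
PS 5-4 [J2]: (6,5,4)
P 5-2 [J1]: (6,6,4)
C 5-1 [J2]: (6,6,5)
P 1-4 [J1]: (6,7,5)
Grübler: 3·5 − 2·7 − 5 = -4

M = -4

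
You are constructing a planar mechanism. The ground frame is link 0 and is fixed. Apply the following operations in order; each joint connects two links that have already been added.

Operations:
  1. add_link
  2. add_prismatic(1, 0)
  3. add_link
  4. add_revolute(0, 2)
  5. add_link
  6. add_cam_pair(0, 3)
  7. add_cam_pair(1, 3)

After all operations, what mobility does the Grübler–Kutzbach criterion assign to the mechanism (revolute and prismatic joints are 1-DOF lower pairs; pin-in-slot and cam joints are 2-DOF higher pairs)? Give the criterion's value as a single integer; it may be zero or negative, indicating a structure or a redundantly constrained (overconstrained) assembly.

(L,J1,J2)=(1,0,0); link0 fixed
link1: (2,0,0)
P 1-0 [J1]: (2,1,0)
link2: (3,1,0)
R 0-2 [J1]: (3,2,0)
link3: (4,2,0)
C 0-3 [J2]: (4,2,1)
C 1-3 [J2]: (4,2,2)
Grübler: 3·3 − 2·2 − 2 = 3

M = 3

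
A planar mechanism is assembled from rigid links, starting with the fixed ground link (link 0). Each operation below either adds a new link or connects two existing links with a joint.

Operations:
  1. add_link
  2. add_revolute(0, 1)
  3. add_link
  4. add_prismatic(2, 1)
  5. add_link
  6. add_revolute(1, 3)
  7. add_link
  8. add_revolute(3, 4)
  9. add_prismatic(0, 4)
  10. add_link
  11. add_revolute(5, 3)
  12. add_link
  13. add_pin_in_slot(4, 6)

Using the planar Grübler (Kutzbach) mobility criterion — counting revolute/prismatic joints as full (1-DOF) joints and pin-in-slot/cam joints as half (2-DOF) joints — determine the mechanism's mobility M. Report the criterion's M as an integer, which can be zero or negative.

M = 5

link 0 = ground. State L|J1|J2 = 1|0|0
+link1  2|0|0
R(0,1) f=1→J1  2|1|0
+link2  3|1|0
P(2,1) f=1→J1  3|2|0
+link3  4|2|0
R(1,3) f=1→J1  4|3|0
+link4  5|3|0
R(3,4) f=1→J1  5|4|0
P(0,4) f=1→J1  5|5|0
+link5  6|5|0
R(5,3) f=1→J1  6|6|0
+link6  7|6|0
PS(4,6) f=2→J2  7|6|1
M = 3(7−1)−2·6−1 = 18−12−1 = 5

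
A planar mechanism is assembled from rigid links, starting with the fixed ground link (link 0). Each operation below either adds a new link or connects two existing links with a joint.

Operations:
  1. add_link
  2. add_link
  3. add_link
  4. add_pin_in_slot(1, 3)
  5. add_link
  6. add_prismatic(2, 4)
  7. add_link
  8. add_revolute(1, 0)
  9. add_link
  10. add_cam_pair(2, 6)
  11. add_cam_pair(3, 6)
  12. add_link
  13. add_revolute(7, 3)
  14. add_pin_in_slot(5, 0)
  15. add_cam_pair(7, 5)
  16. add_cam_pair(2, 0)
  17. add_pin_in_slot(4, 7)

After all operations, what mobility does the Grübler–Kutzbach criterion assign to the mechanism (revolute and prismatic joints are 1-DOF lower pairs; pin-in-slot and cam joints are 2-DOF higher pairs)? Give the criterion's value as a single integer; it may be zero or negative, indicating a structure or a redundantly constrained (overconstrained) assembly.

M = 8

ground; <1,0,0>
#1 <2,0,0>
#2 <3,0,0>
#3 <4,0,0>
PS:1↔3 J2 <4,0,1>
#4 <5,0,1>
P:2↔4 J1 <5,1,1>
#5 <6,1,1>
R:1↔0 J1 <6,2,1>
#6 <7,2,1>
C:2↔6 J2 <7,2,2>
C:3↔6 J2 <7,2,3>
#7 <8,2,3>
R:7↔3 J1 <8,3,3>
PS:5↔0 J2 <8,3,4>
C:7↔5 J2 <8,3,5>
C:2↔0 J2 <8,3,6>
PS:4↔7 J2 <8,3,7>
3×7 − 2×3 − 1×7 = 8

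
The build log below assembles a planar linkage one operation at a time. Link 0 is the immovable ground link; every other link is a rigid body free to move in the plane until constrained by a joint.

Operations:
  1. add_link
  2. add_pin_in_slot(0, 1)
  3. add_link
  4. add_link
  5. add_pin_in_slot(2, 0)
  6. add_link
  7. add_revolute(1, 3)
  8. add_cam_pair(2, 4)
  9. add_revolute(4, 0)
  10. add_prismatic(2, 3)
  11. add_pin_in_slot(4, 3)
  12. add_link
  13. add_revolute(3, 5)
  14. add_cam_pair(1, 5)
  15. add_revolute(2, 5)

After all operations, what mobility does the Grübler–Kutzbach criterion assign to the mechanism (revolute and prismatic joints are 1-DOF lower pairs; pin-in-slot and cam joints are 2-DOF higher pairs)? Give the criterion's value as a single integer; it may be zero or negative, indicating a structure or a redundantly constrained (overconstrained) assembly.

link 0 = ground. State L|J1|J2 = 1|0|0
+link1  2|0|0
PS(0,1) f=2→J2  2|0|1
+link2  3|0|1
+link3  4|0|1
PS(2,0) f=2→J2  4|0|2
+link4  5|0|2
R(1,3) f=1→J1  5|1|2
C(2,4) f=2→J2  5|1|3
R(4,0) f=1→J1  5|2|3
P(2,3) f=1→J1  5|3|3
PS(4,3) f=2→J2  5|3|4
+link5  6|3|4
R(3,5) f=1→J1  6|4|4
C(1,5) f=2→J2  6|4|5
R(2,5) f=1→J1  6|5|5
M = 3(6−1)−2·5−5 = 15−10−5 = 0

M = 0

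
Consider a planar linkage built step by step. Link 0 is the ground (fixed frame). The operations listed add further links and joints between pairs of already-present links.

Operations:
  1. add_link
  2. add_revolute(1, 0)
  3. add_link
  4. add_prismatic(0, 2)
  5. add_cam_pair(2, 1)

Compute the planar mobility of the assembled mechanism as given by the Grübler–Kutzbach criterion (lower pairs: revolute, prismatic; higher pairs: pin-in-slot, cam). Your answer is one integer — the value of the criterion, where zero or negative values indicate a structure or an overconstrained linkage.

[1;0;0] (link 0 is ground)
L+ [2;0;0]
R(1,0)∈J1 [2;1;0]
L+ [3;1;0]
P(0,2)∈J1 [3;2;0]
C(2,1)∈J2 [3;2;1]
mobility = 6 − 4 − 1 = 1

M = 1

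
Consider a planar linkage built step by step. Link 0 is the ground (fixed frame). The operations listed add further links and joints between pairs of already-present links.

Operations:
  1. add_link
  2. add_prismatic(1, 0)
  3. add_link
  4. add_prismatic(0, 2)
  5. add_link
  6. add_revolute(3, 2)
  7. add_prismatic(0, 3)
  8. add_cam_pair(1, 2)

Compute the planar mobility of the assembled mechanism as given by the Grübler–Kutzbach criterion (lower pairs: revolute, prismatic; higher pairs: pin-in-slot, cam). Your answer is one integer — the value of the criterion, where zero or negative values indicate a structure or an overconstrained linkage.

(L,J1,J2)=(1,0,0); link0 fixed
link1: (2,0,0)
P 1-0 [J1]: (2,1,0)
link2: (3,1,0)
P 0-2 [J1]: (3,2,0)
link3: (4,2,0)
R 3-2 [J1]: (4,3,0)
P 0-3 [J1]: (4,4,0)
C 1-2 [J2]: (4,4,1)
Grübler: 3·3 − 2·4 − 1 = 0

M = 0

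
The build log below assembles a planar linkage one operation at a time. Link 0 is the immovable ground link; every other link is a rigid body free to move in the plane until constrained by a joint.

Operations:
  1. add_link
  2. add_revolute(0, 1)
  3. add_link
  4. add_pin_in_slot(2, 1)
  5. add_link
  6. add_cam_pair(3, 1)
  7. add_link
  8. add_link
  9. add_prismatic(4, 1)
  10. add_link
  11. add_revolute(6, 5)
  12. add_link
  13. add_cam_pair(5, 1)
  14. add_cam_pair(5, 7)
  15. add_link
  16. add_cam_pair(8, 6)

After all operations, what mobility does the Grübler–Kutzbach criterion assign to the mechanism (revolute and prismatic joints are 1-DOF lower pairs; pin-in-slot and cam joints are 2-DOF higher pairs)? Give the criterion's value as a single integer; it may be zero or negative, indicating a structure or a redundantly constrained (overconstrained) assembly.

(L,J1,J2)=(1,0,0); link0 fixed
link1: (2,0,0)
R 0-1 [J1]: (2,1,0)
link2: (3,1,0)
PS 2-1 [J2]: (3,1,1)
link3: (4,1,1)
C 3-1 [J2]: (4,1,2)
link4: (5,1,2)
link5: (6,1,2)
P 4-1 [J1]: (6,2,2)
link6: (7,2,2)
R 6-5 [J1]: (7,3,2)
link7: (8,3,2)
C 5-1 [J2]: (8,3,3)
C 5-7 [J2]: (8,3,4)
link8: (9,3,4)
C 8-6 [J2]: (9,3,5)
Grübler: 3·8 − 2·3 − 5 = 13

M = 13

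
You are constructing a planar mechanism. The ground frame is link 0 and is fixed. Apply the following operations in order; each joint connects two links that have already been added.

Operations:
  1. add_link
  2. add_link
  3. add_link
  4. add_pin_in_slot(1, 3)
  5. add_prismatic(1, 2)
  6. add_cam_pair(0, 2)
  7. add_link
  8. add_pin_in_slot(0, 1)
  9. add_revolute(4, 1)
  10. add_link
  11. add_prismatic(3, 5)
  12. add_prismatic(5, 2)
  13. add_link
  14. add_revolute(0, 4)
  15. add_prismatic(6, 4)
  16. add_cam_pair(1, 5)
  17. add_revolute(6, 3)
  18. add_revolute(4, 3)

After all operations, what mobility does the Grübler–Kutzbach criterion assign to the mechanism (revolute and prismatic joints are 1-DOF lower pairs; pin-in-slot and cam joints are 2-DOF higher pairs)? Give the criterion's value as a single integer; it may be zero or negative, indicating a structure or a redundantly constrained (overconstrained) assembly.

L=1 J1=0 J2=0
add link → L=2 J1=0 J2=0
add link → L=3 J1=0 J2=0
add link → L=4 J1=0 J2=0
PS@1,3 dof=2 J2 → L=4 J1=0 J2=1
P@1,2 dof=1 J1 → L=4 J1=1 J2=1
C@0,2 dof=2 J2 → L=4 J1=1 J2=2
add link → L=5 J1=1 J2=2
PS@0,1 dof=2 J2 → L=5 J1=1 J2=3
R@4,1 dof=1 J1 → L=5 J1=2 J2=3
add link → L=6 J1=2 J2=3
P@3,5 dof=1 J1 → L=6 J1=3 J2=3
P@5,2 dof=1 J1 → L=6 J1=4 J2=3
add link → L=7 J1=4 J2=3
R@0,4 dof=1 J1 → L=7 J1=5 J2=3
P@6,4 dof=1 J1 → L=7 J1=6 J2=3
C@1,5 dof=2 J2 → L=7 J1=6 J2=4
R@6,3 dof=1 J1 → L=7 J1=7 J2=4
R@4,3 dof=1 J1 → L=7 J1=8 J2=4
M=3(L−1)−2J1−J2=3·6−2·8−4=-2

M = -2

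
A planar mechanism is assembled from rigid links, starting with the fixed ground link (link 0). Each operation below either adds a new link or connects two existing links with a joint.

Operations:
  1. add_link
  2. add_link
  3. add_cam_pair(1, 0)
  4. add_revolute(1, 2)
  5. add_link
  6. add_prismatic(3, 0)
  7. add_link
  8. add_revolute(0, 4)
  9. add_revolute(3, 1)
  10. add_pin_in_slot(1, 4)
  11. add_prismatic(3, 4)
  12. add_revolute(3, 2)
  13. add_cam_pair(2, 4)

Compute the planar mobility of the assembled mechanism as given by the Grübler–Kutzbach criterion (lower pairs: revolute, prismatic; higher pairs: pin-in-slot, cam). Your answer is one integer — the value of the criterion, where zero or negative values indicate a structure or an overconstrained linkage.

L=1 J1=0 J2=0
add link → L=2 J1=0 J2=0
add link → L=3 J1=0 J2=0
C@1,0 dof=2 J2 → L=3 J1=0 J2=1
R@1,2 dof=1 J1 → L=3 J1=1 J2=1
add link → L=4 J1=1 J2=1
P@3,0 dof=1 J1 → L=4 J1=2 J2=1
add link → L=5 J1=2 J2=1
R@0,4 dof=1 J1 → L=5 J1=3 J2=1
R@3,1 dof=1 J1 → L=5 J1=4 J2=1
PS@1,4 dof=2 J2 → L=5 J1=4 J2=2
P@3,4 dof=1 J1 → L=5 J1=5 J2=2
R@3,2 dof=1 J1 → L=5 J1=6 J2=2
C@2,4 dof=2 J2 → L=5 J1=6 J2=3
M=3(L−1)−2J1−J2=3·4−2·6−3=-3

M = -3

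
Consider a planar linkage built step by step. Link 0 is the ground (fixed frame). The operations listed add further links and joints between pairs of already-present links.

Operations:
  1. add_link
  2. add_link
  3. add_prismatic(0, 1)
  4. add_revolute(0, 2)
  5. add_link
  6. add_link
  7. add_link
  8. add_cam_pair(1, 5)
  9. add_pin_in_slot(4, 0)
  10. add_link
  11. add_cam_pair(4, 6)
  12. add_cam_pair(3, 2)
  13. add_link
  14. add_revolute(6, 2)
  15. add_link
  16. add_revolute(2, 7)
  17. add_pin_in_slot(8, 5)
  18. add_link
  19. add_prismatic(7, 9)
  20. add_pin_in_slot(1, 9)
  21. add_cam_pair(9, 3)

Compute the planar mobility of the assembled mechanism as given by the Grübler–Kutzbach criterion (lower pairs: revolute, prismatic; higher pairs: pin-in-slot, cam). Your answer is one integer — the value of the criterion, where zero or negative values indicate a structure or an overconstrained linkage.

L=1 J1=0 J2=0
add link → L=2 J1=0 J2=0
add link → L=3 J1=0 J2=0
P@0,1 dof=1 J1 → L=3 J1=1 J2=0
R@0,2 dof=1 J1 → L=3 J1=2 J2=0
add link → L=4 J1=2 J2=0
add link → L=5 J1=2 J2=0
add link → L=6 J1=2 J2=0
C@1,5 dof=2 J2 → L=6 J1=2 J2=1
PS@4,0 dof=2 J2 → L=6 J1=2 J2=2
add link → L=7 J1=2 J2=2
C@4,6 dof=2 J2 → L=7 J1=2 J2=3
C@3,2 dof=2 J2 → L=7 J1=2 J2=4
add link → L=8 J1=2 J2=4
R@6,2 dof=1 J1 → L=8 J1=3 J2=4
add link → L=9 J1=3 J2=4
R@2,7 dof=1 J1 → L=9 J1=4 J2=4
PS@8,5 dof=2 J2 → L=9 J1=4 J2=5
add link → L=10 J1=4 J2=5
P@7,9 dof=1 J1 → L=10 J1=5 J2=5
PS@1,9 dof=2 J2 → L=10 J1=5 J2=6
C@9,3 dof=2 J2 → L=10 J1=5 J2=7
M=3(L−1)−2J1−J2=3·9−2·5−7=10

M = 10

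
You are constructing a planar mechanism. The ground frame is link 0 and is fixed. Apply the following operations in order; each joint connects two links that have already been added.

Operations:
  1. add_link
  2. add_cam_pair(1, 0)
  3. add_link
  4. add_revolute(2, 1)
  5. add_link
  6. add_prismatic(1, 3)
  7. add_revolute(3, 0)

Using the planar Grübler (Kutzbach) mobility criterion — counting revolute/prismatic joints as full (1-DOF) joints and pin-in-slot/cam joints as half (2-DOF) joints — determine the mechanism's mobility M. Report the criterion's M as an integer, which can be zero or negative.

ground; <1,0,0>
#1 <2,0,0>
C:1↔0 J2 <2,0,1>
#2 <3,0,1>
R:2↔1 J1 <3,1,1>
#3 <4,1,1>
P:1↔3 J1 <4,2,1>
R:3↔0 J1 <4,3,1>
3×3 − 2×3 − 1×1 = 2

M = 2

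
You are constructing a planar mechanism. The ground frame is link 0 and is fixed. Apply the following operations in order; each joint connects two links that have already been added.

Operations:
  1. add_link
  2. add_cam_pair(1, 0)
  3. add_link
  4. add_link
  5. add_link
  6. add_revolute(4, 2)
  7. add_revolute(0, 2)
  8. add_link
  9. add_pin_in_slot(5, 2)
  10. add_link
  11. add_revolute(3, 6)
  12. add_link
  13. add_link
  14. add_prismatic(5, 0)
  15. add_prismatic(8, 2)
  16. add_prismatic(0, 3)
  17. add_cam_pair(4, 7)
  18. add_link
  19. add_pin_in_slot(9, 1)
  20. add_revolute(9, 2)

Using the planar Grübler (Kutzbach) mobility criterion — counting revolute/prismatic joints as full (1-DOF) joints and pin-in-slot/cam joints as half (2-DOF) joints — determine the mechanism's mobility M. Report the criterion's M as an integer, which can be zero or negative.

(L,J1,J2)=(1,0,0); link0 fixed
link1: (2,0,0)
C 1-0 [J2]: (2,0,1)
link2: (3,0,1)
link3: (4,0,1)
link4: (5,0,1)
R 4-2 [J1]: (5,1,1)
R 0-2 [J1]: (5,2,1)
link5: (6,2,1)
PS 5-2 [J2]: (6,2,2)
link6: (7,2,2)
R 3-6 [J1]: (7,3,2)
link7: (8,3,2)
link8: (9,3,2)
P 5-0 [J1]: (9,4,2)
P 8-2 [J1]: (9,5,2)
P 0-3 [J1]: (9,6,2)
C 4-7 [J2]: (9,6,3)
link9: (10,6,3)
PS 9-1 [J2]: (10,6,4)
R 9-2 [J1]: (10,7,4)
Grübler: 3·9 − 2·7 − 4 = 9

M = 9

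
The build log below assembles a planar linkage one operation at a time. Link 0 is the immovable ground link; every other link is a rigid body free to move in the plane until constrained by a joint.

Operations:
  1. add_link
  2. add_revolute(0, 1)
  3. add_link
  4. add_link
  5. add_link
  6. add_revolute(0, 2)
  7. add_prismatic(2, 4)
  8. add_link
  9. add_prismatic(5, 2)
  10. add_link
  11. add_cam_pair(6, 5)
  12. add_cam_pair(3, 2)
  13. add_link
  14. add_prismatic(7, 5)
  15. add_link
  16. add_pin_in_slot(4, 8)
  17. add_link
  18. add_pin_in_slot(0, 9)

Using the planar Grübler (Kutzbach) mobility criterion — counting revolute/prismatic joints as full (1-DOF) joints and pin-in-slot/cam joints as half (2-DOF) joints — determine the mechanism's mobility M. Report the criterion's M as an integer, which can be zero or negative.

L=1 J1=0 J2=0
add link → L=2 J1=0 J2=0
R@0,1 dof=1 J1 → L=2 J1=1 J2=0
add link → L=3 J1=1 J2=0
add link → L=4 J1=1 J2=0
add link → L=5 J1=1 J2=0
R@0,2 dof=1 J1 → L=5 J1=2 J2=0
P@2,4 dof=1 J1 → L=5 J1=3 J2=0
add link → L=6 J1=3 J2=0
P@5,2 dof=1 J1 → L=6 J1=4 J2=0
add link → L=7 J1=4 J2=0
C@6,5 dof=2 J2 → L=7 J1=4 J2=1
C@3,2 dof=2 J2 → L=7 J1=4 J2=2
add link → L=8 J1=4 J2=2
P@7,5 dof=1 J1 → L=8 J1=5 J2=2
add link → L=9 J1=5 J2=2
PS@4,8 dof=2 J2 → L=9 J1=5 J2=3
add link → L=10 J1=5 J2=3
PS@0,9 dof=2 J2 → L=10 J1=5 J2=4
M=3(L−1)−2J1−J2=3·9−2·5−4=13

M = 13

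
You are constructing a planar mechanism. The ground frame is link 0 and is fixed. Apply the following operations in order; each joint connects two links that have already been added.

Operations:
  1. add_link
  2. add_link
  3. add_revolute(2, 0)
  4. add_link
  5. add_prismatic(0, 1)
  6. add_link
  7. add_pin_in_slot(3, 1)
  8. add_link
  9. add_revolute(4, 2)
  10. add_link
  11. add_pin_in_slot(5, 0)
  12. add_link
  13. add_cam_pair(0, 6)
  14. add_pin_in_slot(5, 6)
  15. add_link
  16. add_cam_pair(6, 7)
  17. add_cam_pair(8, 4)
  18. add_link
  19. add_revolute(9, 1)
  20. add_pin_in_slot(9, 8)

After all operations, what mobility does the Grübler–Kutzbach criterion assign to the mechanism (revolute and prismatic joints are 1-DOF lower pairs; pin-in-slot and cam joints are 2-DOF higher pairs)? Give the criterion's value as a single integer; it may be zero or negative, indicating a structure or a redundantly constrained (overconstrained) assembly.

M = 12

(L,J1,J2)=(1,0,0); link0 fixed
link1: (2,0,0)
link2: (3,0,0)
R 2-0 [J1]: (3,1,0)
link3: (4,1,0)
P 0-1 [J1]: (4,2,0)
link4: (5,2,0)
PS 3-1 [J2]: (5,2,1)
link5: (6,2,1)
R 4-2 [J1]: (6,3,1)
link6: (7,3,1)
PS 5-0 [J2]: (7,3,2)
link7: (8,3,2)
C 0-6 [J2]: (8,3,3)
PS 5-6 [J2]: (8,3,4)
link8: (9,3,4)
C 6-7 [J2]: (9,3,5)
C 8-4 [J2]: (9,3,6)
link9: (10,3,6)
R 9-1 [J1]: (10,4,6)
PS 9-8 [J2]: (10,4,7)
Grübler: 3·9 − 2·4 − 7 = 12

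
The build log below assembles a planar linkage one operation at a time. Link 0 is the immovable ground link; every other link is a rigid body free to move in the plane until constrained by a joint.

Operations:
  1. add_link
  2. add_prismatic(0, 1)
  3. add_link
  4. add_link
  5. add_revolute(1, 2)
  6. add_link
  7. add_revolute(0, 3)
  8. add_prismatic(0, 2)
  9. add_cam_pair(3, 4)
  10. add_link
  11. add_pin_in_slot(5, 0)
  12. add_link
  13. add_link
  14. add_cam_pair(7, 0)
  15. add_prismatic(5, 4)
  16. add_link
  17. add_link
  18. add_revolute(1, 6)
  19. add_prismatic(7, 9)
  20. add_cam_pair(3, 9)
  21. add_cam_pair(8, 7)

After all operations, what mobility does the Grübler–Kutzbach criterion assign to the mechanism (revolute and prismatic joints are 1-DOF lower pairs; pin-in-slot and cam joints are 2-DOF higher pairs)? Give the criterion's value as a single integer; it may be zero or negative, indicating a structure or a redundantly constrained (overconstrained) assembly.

M = 8

ground; <1,0,0>
#1 <2,0,0>
P:0↔1 J1 <2,1,0>
#2 <3,1,0>
#3 <4,1,0>
R:1↔2 J1 <4,2,0>
#4 <5,2,0>
R:0↔3 J1 <5,3,0>
P:0↔2 J1 <5,4,0>
C:3↔4 J2 <5,4,1>
#5 <6,4,1>
PS:5↔0 J2 <6,4,2>
#6 <7,4,2>
#7 <8,4,2>
C:7↔0 J2 <8,4,3>
P:5↔4 J1 <8,5,3>
#8 <9,5,3>
#9 <10,5,3>
R:1↔6 J1 <10,6,3>
P:7↔9 J1 <10,7,3>
C:3↔9 J2 <10,7,4>
C:8↔7 J2 <10,7,5>
3×9 − 2×7 − 1×5 = 8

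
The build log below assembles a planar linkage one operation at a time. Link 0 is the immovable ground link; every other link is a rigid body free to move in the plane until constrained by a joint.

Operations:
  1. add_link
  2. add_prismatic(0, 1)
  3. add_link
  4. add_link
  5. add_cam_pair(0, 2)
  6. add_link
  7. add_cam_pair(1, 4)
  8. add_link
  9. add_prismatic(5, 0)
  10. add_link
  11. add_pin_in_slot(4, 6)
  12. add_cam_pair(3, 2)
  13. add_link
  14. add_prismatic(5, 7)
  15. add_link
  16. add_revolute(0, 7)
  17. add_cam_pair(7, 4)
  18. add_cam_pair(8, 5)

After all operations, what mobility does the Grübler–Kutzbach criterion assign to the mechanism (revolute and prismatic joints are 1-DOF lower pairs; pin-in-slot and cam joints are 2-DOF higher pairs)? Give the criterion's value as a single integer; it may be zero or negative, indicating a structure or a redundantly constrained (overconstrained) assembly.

(L,J1,J2)=(1,0,0); link0 fixed
link1: (2,0,0)
P 0-1 [J1]: (2,1,0)
link2: (3,1,0)
link3: (4,1,0)
C 0-2 [J2]: (4,1,1)
link4: (5,1,1)
C 1-4 [J2]: (5,1,2)
link5: (6,1,2)
P 5-0 [J1]: (6,2,2)
link6: (7,2,2)
PS 4-6 [J2]: (7,2,3)
C 3-2 [J2]: (7,2,4)
link7: (8,2,4)
P 5-7 [J1]: (8,3,4)
link8: (9,3,4)
R 0-7 [J1]: (9,4,4)
C 7-4 [J2]: (9,4,5)
C 8-5 [J2]: (9,4,6)
Grübler: 3·8 − 2·4 − 6 = 10

M = 10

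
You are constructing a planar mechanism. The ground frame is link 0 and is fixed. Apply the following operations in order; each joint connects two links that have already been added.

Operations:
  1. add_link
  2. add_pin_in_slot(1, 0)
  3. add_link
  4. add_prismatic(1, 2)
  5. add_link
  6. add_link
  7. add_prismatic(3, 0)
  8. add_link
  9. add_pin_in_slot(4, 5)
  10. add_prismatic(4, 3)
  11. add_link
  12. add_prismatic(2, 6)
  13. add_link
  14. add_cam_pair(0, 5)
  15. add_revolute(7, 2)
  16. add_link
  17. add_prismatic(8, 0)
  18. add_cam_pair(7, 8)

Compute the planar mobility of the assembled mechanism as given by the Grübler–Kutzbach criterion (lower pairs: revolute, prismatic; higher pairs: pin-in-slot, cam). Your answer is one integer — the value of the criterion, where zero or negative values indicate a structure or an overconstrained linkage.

M = 8

ground; <1,0,0>
#1 <2,0,0>
PS:1↔0 J2 <2,0,1>
#2 <3,0,1>
P:1↔2 J1 <3,1,1>
#3 <4,1,1>
#4 <5,1,1>
P:3↔0 J1 <5,2,1>
#5 <6,2,1>
PS:4↔5 J2 <6,2,2>
P:4↔3 J1 <6,3,2>
#6 <7,3,2>
P:2↔6 J1 <7,4,2>
#7 <8,4,2>
C:0↔5 J2 <8,4,3>
R:7↔2 J1 <8,5,3>
#8 <9,5,3>
P:8↔0 J1 <9,6,3>
C:7↔8 J2 <9,6,4>
3×8 − 2×6 − 1×4 = 8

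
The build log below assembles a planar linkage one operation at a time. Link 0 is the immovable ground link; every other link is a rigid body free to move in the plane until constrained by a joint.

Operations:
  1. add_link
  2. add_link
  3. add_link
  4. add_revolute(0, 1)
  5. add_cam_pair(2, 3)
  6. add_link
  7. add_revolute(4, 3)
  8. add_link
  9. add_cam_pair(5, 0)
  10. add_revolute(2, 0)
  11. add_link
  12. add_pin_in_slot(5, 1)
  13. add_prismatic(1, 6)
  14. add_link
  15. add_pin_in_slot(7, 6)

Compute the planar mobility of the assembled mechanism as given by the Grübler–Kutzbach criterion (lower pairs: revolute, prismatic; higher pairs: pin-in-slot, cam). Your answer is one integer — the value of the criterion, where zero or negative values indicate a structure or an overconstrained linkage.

M = 9

link 0 = ground. State L|J1|J2 = 1|0|0
+link1  2|0|0
+link2  3|0|0
+link3  4|0|0
R(0,1) f=1→J1  4|1|0
C(2,3) f=2→J2  4|1|1
+link4  5|1|1
R(4,3) f=1→J1  5|2|1
+link5  6|2|1
C(5,0) f=2→J2  6|2|2
R(2,0) f=1→J1  6|3|2
+link6  7|3|2
PS(5,1) f=2→J2  7|3|3
P(1,6) f=1→J1  7|4|3
+link7  8|4|3
PS(7,6) f=2→J2  8|4|4
M = 3(8−1)−2·4−4 = 21−8−4 = 9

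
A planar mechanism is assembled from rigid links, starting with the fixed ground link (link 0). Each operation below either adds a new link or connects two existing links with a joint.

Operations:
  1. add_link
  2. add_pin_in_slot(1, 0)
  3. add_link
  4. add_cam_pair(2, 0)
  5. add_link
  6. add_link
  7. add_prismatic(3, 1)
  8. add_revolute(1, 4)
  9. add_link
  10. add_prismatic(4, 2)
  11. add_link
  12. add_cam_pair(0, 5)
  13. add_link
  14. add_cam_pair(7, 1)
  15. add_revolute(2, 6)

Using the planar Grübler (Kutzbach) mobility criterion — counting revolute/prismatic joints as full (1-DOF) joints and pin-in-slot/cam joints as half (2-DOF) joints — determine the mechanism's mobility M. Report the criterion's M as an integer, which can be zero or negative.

M = 9

ground; <1,0,0>
#1 <2,0,0>
PS:1↔0 J2 <2,0,1>
#2 <3,0,1>
C:2↔0 J2 <3,0,2>
#3 <4,0,2>
#4 <5,0,2>
P:3↔1 J1 <5,1,2>
R:1↔4 J1 <5,2,2>
#5 <6,2,2>
P:4↔2 J1 <6,3,2>
#6 <7,3,2>
C:0↔5 J2 <7,3,3>
#7 <8,3,3>
C:7↔1 J2 <8,3,4>
R:2↔6 J1 <8,4,4>
3×7 − 2×4 − 1×4 = 9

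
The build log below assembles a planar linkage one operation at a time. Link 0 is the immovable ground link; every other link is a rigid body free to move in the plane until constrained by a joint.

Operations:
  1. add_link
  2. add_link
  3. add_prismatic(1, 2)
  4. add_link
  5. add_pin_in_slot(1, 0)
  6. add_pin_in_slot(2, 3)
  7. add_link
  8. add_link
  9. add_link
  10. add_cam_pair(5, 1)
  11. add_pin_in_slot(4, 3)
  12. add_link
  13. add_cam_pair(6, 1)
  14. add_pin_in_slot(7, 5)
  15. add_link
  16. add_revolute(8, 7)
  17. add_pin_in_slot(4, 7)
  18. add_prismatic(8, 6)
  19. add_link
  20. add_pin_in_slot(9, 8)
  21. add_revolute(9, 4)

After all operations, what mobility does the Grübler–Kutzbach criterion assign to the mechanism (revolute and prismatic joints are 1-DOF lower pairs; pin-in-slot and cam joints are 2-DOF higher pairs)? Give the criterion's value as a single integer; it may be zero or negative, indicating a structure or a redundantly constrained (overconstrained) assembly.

(L,J1,J2)=(1,0,0); link0 fixed
link1: (2,0,0)
link2: (3,0,0)
P 1-2 [J1]: (3,1,0)
link3: (4,1,0)
PS 1-0 [J2]: (4,1,1)
PS 2-3 [J2]: (4,1,2)
link4: (5,1,2)
link5: (6,1,2)
link6: (7,1,2)
C 5-1 [J2]: (7,1,3)
PS 4-3 [J2]: (7,1,4)
link7: (8,1,4)
C 6-1 [J2]: (8,1,5)
PS 7-5 [J2]: (8,1,6)
link8: (9,1,6)
R 8-7 [J1]: (9,2,6)
PS 4-7 [J2]: (9,2,7)
P 8-6 [J1]: (9,3,7)
link9: (10,3,7)
PS 9-8 [J2]: (10,3,8)
R 9-4 [J1]: (10,4,8)
Grübler: 3·9 − 2·4 − 8 = 11

M = 11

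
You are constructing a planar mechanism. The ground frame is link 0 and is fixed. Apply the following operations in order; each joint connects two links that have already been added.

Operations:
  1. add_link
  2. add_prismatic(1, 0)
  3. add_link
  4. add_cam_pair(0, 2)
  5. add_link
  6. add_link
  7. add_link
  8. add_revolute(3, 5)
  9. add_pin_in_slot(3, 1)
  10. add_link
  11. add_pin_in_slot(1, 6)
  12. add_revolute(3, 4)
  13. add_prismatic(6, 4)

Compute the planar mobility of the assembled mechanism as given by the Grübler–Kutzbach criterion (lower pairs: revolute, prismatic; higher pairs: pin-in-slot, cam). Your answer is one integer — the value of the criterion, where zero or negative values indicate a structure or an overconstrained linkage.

link 0 = ground. State L|J1|J2 = 1|0|0
+link1  2|0|0
P(1,0) f=1→J1  2|1|0
+link2  3|1|0
C(0,2) f=2→J2  3|1|1
+link3  4|1|1
+link4  5|1|1
+link5  6|1|1
R(3,5) f=1→J1  6|2|1
PS(3,1) f=2→J2  6|2|2
+link6  7|2|2
PS(1,6) f=2→J2  7|2|3
R(3,4) f=1→J1  7|3|3
P(6,4) f=1→J1  7|4|3
M = 3(7−1)−2·4−3 = 18−8−3 = 7

M = 7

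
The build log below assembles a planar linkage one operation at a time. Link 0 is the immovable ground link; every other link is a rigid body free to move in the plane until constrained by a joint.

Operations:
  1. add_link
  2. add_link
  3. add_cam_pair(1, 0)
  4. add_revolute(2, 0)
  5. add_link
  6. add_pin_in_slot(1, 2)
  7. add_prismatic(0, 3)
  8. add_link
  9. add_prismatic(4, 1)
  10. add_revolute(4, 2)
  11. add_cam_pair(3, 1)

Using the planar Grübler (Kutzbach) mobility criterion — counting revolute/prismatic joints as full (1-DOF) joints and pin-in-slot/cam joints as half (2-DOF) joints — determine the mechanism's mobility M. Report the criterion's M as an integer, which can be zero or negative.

[1;0;0] (link 0 is ground)
L+ [2;0;0]
L+ [3;0;0]
C(1,0)∈J2 [3;0;1]
R(2,0)∈J1 [3;1;1]
L+ [4;1;1]
PS(1,2)∈J2 [4;1;2]
P(0,3)∈J1 [4;2;2]
L+ [5;2;2]
P(4,1)∈J1 [5;3;2]
R(4,2)∈J1 [5;4;2]
C(3,1)∈J2 [5;4;3]
mobility = 12 − 8 − 3 = 1

M = 1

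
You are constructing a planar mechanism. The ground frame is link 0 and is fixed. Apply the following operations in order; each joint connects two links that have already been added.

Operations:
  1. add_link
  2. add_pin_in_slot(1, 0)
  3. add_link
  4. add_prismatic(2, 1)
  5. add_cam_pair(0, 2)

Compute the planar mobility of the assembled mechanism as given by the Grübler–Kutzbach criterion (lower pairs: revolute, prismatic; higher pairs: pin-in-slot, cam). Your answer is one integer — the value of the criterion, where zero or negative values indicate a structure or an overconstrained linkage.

M = 2

L=1 J1=0 J2=0
add link → L=2 J1=0 J2=0
PS@1,0 dof=2 J2 → L=2 J1=0 J2=1
add link → L=3 J1=0 J2=1
P@2,1 dof=1 J1 → L=3 J1=1 J2=1
C@0,2 dof=2 J2 → L=3 J1=1 J2=2
M=3(L−1)−2J1−J2=3·2−2·1−2=2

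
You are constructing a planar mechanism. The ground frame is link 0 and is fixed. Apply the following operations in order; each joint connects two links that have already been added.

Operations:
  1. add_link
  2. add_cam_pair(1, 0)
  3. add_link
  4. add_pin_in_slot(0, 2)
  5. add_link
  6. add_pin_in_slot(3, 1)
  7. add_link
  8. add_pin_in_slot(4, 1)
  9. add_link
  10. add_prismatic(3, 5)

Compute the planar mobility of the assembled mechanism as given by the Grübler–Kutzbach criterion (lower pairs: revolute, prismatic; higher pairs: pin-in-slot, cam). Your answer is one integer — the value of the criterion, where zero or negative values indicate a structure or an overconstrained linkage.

[1;0;0] (link 0 is ground)
L+ [2;0;0]
C(1,0)∈J2 [2;0;1]
L+ [3;0;1]
PS(0,2)∈J2 [3;0;2]
L+ [4;0;2]
PS(3,1)∈J2 [4;0;3]
L+ [5;0;3]
PS(4,1)∈J2 [5;0;4]
L+ [6;0;4]
P(3,5)∈J1 [6;1;4]
mobility = 15 − 2 − 4 = 9

M = 9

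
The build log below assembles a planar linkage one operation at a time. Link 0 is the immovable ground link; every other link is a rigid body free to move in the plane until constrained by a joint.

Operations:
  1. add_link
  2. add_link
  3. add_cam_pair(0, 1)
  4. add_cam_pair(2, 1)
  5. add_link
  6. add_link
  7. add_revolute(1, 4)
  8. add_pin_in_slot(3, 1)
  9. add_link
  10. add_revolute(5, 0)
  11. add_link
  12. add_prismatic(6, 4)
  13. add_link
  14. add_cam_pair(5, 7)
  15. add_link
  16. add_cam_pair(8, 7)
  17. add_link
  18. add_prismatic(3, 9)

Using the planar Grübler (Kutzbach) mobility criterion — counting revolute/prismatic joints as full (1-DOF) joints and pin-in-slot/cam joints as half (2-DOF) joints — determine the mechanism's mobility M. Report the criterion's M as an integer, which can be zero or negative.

M = 14

[1;0;0] (link 0 is ground)
L+ [2;0;0]
L+ [3;0;0]
C(0,1)∈J2 [3;0;1]
C(2,1)∈J2 [3;0;2]
L+ [4;0;2]
L+ [5;0;2]
R(1,4)∈J1 [5;1;2]
PS(3,1)∈J2 [5;1;3]
L+ [6;1;3]
R(5,0)∈J1 [6;2;3]
L+ [7;2;3]
P(6,4)∈J1 [7;3;3]
L+ [8;3;3]
C(5,7)∈J2 [8;3;4]
L+ [9;3;4]
C(8,7)∈J2 [9;3;5]
L+ [10;3;5]
P(3,9)∈J1 [10;4;5]
mobility = 27 − 8 − 5 = 14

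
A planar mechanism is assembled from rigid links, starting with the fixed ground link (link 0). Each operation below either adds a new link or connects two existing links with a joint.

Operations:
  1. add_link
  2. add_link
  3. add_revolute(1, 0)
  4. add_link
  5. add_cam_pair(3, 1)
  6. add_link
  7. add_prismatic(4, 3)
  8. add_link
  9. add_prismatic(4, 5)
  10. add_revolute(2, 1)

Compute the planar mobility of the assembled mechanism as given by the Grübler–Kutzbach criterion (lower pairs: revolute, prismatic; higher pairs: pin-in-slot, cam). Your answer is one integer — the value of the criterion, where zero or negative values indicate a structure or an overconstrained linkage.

(L,J1,J2)=(1,0,0); link0 fixed
link1: (2,0,0)
link2: (3,0,0)
R 1-0 [J1]: (3,1,0)
link3: (4,1,0)
C 3-1 [J2]: (4,1,1)
link4: (5,1,1)
P 4-3 [J1]: (5,2,1)
link5: (6,2,1)
P 4-5 [J1]: (6,3,1)
R 2-1 [J1]: (6,4,1)
Grübler: 3·5 − 2·4 − 1 = 6

M = 6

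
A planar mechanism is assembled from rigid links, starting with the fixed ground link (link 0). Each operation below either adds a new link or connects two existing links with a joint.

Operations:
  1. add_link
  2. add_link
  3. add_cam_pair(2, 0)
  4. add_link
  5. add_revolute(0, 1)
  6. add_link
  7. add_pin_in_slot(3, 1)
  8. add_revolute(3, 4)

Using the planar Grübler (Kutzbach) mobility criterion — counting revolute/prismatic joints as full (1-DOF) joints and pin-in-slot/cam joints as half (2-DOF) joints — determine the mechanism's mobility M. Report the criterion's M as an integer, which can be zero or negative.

M = 6

[1;0;0] (link 0 is ground)
L+ [2;0;0]
L+ [3;0;0]
C(2,0)∈J2 [3;0;1]
L+ [4;0;1]
R(0,1)∈J1 [4;1;1]
L+ [5;1;1]
PS(3,1)∈J2 [5;1;2]
R(3,4)∈J1 [5;2;2]
mobility = 12 − 4 − 2 = 6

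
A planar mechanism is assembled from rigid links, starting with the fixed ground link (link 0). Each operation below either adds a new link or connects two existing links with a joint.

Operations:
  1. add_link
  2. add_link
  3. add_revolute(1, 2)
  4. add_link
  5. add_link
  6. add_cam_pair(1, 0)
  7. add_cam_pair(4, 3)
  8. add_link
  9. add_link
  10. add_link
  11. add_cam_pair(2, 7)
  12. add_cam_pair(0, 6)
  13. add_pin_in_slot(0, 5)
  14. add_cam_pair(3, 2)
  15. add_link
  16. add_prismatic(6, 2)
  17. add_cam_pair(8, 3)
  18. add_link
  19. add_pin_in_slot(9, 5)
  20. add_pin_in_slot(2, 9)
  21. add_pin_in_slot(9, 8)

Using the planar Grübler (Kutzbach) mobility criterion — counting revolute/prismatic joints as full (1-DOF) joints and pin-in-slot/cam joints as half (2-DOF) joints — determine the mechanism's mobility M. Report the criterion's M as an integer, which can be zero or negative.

M = 13

ground; <1,0,0>
#1 <2,0,0>
#2 <3,0,0>
R:1↔2 J1 <3,1,0>
#3 <4,1,0>
#4 <5,1,0>
C:1↔0 J2 <5,1,1>
C:4↔3 J2 <5,1,2>
#5 <6,1,2>
#6 <7,1,2>
#7 <8,1,2>
C:2↔7 J2 <8,1,3>
C:0↔6 J2 <8,1,4>
PS:0↔5 J2 <8,1,5>
C:3↔2 J2 <8,1,6>
#8 <9,1,6>
P:6↔2 J1 <9,2,6>
C:8↔3 J2 <9,2,7>
#9 <10,2,7>
PS:9↔5 J2 <10,2,8>
PS:2↔9 J2 <10,2,9>
PS:9↔8 J2 <10,2,10>
3×9 − 2×2 − 1×10 = 13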